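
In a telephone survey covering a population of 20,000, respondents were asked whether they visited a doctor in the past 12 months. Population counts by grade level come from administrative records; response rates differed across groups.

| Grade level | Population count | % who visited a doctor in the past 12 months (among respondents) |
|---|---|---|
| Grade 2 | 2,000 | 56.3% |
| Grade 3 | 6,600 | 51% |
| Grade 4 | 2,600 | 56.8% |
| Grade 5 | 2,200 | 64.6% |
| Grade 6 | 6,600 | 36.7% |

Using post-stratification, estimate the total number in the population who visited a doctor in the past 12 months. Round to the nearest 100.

9,800

Apply each group's respondent rate to its population count:
  Grade 2: 2,000 × 56.3% = 1126
  Grade 3: 6,600 × 51% = 3366
  Grade 4: 2,600 × 56.8% = 1476.8
  Grade 5: 2,200 × 64.6% = 1421.2
  Grade 6: 6,600 × 36.7% = 2422.2
Estimated total = 9812.2 → 9,800.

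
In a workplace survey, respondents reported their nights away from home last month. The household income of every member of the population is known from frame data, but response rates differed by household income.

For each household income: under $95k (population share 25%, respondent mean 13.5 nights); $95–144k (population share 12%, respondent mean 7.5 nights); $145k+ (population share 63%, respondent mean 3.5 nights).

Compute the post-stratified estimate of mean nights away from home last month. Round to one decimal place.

Weight each group's respondent value by its population share:
  under $95k: 0.25 × 13.5 = 3.375
  $95–144k: 0.12 × 7.5 = 0.9
  $145k+: 0.63 × 3.5 = 2.205
Post-stratified estimate = 6.48 → 6.5.

6.5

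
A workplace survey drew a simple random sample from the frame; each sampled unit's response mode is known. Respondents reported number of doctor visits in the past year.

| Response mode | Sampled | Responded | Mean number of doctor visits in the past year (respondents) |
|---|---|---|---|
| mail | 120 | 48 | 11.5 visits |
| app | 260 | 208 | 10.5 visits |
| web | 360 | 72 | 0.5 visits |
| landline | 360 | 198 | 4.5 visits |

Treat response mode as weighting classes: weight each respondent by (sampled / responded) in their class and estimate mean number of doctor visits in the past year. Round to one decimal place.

Class response rates: mail 48/120 = 40%, app 208/260 = 80%, web 72/360 = 20%, landline 198/360 = 55%.
Each respondent's weight = sampled/responded in their class; summing within a class gives n_sampled, so:
  mail: 120 × 11.5 = 1380
  app: 260 × 10.5 = 2730
  web: 360 × 0.5 = 180
  landline: 360 × 4.5 = 1620
Adjusted estimate = 5910 / 1,100 = 5.37273 → 5.4.

5.4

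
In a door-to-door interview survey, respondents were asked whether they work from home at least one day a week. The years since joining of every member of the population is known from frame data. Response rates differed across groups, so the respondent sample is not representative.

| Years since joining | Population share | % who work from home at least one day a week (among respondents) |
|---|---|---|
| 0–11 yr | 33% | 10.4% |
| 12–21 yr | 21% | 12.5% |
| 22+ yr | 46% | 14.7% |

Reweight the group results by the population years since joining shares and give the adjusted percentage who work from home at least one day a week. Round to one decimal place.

12.8%

Weight each group's respondent value by its population share:
  0–11 yr: 0.33 × 10.4 = 3.432
  12–21 yr: 0.21 × 12.5 = 2.625
  22+ yr: 0.46 × 14.7 = 6.762
Post-stratified estimate = 12.819 → 12.8%.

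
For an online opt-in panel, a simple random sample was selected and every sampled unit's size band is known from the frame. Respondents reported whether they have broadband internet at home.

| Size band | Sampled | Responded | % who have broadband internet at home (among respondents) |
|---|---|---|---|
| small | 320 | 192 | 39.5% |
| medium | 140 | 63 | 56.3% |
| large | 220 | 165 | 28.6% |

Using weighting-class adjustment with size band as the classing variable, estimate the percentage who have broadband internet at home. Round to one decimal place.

39.4%

Class response rates: small 192/320 = 60%, medium 63/140 = 45%, large 165/220 = 75%.
Each respondent's weight = sampled/responded in their class; summing within a class gives n_sampled, so:
  small: 320 × 39.5 = 12,640
  medium: 140 × 56.3 = 7882
  large: 220 × 28.6 = 6292
Adjusted estimate = 26,814 / 680 = 39.4324 → 39.4%.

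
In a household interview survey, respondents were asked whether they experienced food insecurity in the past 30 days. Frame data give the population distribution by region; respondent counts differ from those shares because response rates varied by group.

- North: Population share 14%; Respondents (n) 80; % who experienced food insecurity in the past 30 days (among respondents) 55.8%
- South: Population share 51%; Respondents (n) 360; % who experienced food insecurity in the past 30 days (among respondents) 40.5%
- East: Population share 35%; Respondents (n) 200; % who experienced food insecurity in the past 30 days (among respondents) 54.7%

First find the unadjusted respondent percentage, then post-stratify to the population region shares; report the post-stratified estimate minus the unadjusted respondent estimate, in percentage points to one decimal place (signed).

+0.8 percentage points

Without adjustment, the pooled respondent share is:
  (80/640)×55.8 + (360/640)×40.5 + (200/640)×54.7 = 46.85%
Post-stratifying to population shares instead:
  0.14×55.8 + 0.51×40.5 + 0.35×54.7 = 47.612%
Difference = 47.612 − 46.85 = 0.762 pp.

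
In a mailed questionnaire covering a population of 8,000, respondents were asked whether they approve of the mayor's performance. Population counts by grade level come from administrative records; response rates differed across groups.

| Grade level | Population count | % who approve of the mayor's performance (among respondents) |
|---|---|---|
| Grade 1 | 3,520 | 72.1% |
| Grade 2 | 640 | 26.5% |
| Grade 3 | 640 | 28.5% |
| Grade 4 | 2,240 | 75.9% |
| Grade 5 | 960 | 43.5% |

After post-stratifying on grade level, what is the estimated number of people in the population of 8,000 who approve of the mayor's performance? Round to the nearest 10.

Apply each group's respondent rate to its population count:
  Grade 1: 3,520 × 72.1% = 2537.92
  Grade 2: 640 × 26.5% = 169.6
  Grade 3: 640 × 28.5% = 182.4
  Grade 4: 2,240 × 75.9% = 1700.16
  Grade 5: 960 × 43.5% = 417.6
Estimated total = 5007.68 → 5,010.

5,010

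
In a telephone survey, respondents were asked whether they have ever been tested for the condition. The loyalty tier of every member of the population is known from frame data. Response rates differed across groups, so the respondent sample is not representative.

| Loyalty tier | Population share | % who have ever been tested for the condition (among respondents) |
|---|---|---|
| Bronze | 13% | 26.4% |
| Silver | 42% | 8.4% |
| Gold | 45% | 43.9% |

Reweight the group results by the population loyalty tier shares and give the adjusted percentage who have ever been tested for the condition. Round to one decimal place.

26.7%

Weight each group's respondent value by its population share:
  Bronze: 0.13 × 26.4 = 3.432
  Silver: 0.42 × 8.4 = 3.528
  Gold: 0.45 × 43.9 = 19.755
Post-stratified estimate = 26.715 → 26.7%.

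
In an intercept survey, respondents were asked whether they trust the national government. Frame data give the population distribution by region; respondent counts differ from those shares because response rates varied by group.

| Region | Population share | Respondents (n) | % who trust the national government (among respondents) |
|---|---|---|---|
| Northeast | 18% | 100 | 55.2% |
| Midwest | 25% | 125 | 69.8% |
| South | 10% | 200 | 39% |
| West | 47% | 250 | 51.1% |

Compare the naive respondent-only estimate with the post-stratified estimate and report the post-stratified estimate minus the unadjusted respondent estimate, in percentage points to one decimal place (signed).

+3.7 percentage points

Naive respondent-only estimate (weights = respondent counts):
  (100/675)×55.2 + (125/675)×69.8 + (200/675)×39 + (250/675)×51.1 = 51.5852%
Post-stratified estimate weights by population shares:
  0.18×55.2 + 0.25×69.8 + 0.1×39 + 0.47×51.1 = 55.303%
Difference = 55.303 − 51.5852 = 3.7178 pp.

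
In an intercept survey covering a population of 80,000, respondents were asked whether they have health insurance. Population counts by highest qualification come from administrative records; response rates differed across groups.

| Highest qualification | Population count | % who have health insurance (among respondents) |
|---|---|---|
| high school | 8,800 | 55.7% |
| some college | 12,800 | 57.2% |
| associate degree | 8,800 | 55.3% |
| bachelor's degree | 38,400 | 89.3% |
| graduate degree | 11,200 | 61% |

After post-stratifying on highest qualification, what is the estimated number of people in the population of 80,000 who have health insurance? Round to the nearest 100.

Apply each group's respondent rate to its population count:
  high school: 8,800 × 55.7% = 4901.6
  some college: 12,800 × 57.2% = 7321.6
  associate degree: 8,800 × 55.3% = 4866.4
  bachelor's degree: 38,400 × 89.3% = 34291.2
  graduate degree: 11,200 × 61% = 6832
Estimated total = 58212.8 → 58,200.

58,200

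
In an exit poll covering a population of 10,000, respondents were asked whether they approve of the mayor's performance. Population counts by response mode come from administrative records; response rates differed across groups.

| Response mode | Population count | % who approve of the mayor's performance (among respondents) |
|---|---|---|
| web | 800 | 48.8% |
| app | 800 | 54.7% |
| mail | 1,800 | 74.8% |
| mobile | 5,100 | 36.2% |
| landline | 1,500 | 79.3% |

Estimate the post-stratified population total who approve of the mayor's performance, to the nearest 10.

Apply each group's respondent rate to its population count:
  web: 800 × 48.8% = 390.4
  app: 800 × 54.7% = 437.6
  mail: 1,800 × 74.8% = 1346.4
  mobile: 5,100 × 36.2% = 1846.2
  landline: 1,500 × 79.3% = 1189.5
Estimated total = 5210.1 → 5,210.

5,210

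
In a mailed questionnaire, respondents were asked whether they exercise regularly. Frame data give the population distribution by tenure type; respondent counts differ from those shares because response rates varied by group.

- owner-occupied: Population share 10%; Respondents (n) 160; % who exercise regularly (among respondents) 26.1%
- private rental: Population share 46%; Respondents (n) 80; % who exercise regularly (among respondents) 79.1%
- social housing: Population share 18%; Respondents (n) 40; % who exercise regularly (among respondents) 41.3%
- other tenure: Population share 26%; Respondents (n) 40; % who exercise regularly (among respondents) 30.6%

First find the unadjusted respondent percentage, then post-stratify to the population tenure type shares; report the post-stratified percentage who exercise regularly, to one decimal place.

Unadjusted (pooled respondent) estimate weights by respondent counts:
  (160/320)×26.1 + (80/320)×79.1 + (40/320)×41.3 + (40/320)×30.6 = 41.8125%
Post-stratified estimate weights by population shares:
  0.1×26.1 + 0.46×79.1 + 0.18×41.3 + 0.26×30.6 = 54.386%

54.4%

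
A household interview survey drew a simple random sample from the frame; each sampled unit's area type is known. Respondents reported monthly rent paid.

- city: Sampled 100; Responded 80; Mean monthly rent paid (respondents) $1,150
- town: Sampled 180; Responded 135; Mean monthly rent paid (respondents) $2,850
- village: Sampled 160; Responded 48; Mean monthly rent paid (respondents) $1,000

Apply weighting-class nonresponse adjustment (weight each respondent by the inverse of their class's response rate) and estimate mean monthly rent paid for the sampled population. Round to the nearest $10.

$1,790

Class response rates: city 80/100 = 80%, town 135/180 = 75%, village 48/160 = 30%.
Inverse-response-rate weighting restores each class to its sampled count, so class totals weight by n_sampled:
  city: 100 × 1150 = 115,000
  town: 180 × 2850 = 513,000
  village: 160 × 1000 = 160,000
Adjusted estimate = 788,000 / 440 = 1790.91 → $1,790.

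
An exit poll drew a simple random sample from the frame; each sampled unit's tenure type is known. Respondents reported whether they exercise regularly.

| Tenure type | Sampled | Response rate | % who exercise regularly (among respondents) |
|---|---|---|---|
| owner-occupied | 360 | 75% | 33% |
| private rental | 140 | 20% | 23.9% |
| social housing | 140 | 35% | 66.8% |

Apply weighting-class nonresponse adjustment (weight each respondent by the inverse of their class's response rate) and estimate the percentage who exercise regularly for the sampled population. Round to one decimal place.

38.4%

Weighting each respondent by the inverse class response rate inflates each class back to its sampled size, so the class weight is n_sampled:
  owner-occupied: 360 × 33 = 11,880
  private rental: 140 × 23.9 = 3346
  social housing: 140 × 66.8 = 9352
Adjusted estimate = 24,578 / 640 = 38.4031 → 38.4%.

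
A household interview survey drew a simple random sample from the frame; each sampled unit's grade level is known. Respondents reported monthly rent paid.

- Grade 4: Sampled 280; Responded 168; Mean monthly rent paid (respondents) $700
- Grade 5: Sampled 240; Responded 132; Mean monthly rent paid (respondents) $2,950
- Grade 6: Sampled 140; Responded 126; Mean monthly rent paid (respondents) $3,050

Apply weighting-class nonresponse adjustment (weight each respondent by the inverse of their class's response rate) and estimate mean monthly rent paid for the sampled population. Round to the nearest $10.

Class response rates: Grade 4 168/280 = 60%, Grade 5 132/240 = 55%, Grade 6 126/140 = 90%.
Weighting each respondent by the inverse class response rate inflates each class back to its sampled size, so the class weight is n_sampled:
  Grade 4: 280 × 700 = 196,000
  Grade 5: 240 × 2950 = 708,000
  Grade 6: 140 × 3050 = 427,000
Adjusted estimate = 1,331,000 / 660 = 2016.67 → $2,020.

$2,020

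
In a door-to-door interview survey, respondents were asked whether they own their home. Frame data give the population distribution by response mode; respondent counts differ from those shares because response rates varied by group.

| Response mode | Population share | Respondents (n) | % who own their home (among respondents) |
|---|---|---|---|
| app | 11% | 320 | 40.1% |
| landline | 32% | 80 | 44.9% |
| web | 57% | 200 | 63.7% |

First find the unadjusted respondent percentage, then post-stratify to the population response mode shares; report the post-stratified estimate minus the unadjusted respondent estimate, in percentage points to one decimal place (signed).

Without adjustment, the pooled respondent share is:
  (320/600)×40.1 + (80/600)×44.9 + (200/600)×63.7 = 48.6067%
Post-stratifying to population shares instead:
  0.11×40.1 + 0.32×44.9 + 0.57×63.7 = 55.088%
Difference = 55.088 − 48.6067 = 6.4813 pp.

+6.5 percentage points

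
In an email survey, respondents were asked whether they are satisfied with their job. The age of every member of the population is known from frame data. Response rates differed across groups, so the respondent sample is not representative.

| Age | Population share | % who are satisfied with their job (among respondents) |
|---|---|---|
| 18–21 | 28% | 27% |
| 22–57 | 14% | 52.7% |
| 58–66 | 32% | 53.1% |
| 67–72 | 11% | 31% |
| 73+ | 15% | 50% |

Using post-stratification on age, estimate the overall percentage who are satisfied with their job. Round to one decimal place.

42.8%

Weight each group's respondent value by its population share:
  18–21: 0.28 × 27 = 7.56
  22–57: 0.14 × 52.7 = 7.378
  58–66: 0.32 × 53.1 = 16.992
  67–72: 0.11 × 31 = 3.41
  73+: 0.15 × 50 = 7.5
Post-stratified estimate = 42.84 → 42.8%.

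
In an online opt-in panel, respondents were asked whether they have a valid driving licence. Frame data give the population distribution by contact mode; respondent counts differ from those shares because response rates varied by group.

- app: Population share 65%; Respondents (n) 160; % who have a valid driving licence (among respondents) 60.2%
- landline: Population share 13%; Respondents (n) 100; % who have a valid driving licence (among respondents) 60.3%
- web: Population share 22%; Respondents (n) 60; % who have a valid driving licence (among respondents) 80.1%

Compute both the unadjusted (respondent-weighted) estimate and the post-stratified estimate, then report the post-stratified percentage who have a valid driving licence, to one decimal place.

Unadjusted (pooled respondent) estimate weights by respondent counts:
  (160/320)×60.2 + (100/320)×60.3 + (60/320)×80.1 = 63.9625%
Reweighting by population contact mode shares:
  0.65×60.2 + 0.13×60.3 + 0.22×80.1 = 64.591%

64.6%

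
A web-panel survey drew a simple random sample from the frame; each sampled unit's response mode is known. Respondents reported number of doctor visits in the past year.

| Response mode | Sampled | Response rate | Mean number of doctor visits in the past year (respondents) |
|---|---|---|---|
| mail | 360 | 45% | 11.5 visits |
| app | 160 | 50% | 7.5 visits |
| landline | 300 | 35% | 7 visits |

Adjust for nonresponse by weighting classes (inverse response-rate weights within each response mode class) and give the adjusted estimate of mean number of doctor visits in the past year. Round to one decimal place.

Weighting each respondent by the inverse class response rate inflates each class back to its sampled size, so the class weight is n_sampled:
  mail: 360 × 11.5 = 4140
  app: 160 × 7.5 = 1200
  landline: 300 × 7 = 2100
Adjusted estimate = 7440 / 820 = 9.07317 → 9.1.

9.1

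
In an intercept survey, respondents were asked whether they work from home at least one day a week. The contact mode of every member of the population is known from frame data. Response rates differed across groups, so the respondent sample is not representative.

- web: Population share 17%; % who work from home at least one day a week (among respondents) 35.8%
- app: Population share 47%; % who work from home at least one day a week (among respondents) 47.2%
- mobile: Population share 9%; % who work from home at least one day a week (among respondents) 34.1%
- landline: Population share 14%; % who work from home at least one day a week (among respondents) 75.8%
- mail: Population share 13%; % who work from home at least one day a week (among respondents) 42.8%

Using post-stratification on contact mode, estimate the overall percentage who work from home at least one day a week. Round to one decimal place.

47.5%

Post-stratification weights by population share, not respondent share:
  web: 0.17 × 35.8 = 6.086
  app: 0.47 × 47.2 = 22.184
  mobile: 0.09 × 34.1 = 3.069
  landline: 0.14 × 75.8 = 10.612
  mail: 0.13 × 42.8 = 5.564
Post-stratified estimate = 47.515 → 47.5%.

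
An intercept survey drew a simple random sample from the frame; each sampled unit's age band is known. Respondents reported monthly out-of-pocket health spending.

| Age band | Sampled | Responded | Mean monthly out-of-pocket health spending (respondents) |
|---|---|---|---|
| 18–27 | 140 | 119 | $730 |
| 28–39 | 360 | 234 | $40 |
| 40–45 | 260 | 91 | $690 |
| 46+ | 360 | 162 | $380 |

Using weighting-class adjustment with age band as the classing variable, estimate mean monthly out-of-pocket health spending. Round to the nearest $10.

$390

Class response rates: 18–27 119/140 = 85%, 28–39 234/360 = 65%, 40–45 91/260 = 35%, 46+ 162/360 = 45%.
Inverse-response-rate weighting restores each class to its sampled count, so class totals weight by n_sampled:
  18–27: 140 × 730 = 102,200
  28–39: 360 × 40 = 14,400
  40–45: 260 × 690 = 179,400
  46+: 360 × 380 = 136,800
Adjusted estimate = 432,800 / 1,120 = 386.429 → $390.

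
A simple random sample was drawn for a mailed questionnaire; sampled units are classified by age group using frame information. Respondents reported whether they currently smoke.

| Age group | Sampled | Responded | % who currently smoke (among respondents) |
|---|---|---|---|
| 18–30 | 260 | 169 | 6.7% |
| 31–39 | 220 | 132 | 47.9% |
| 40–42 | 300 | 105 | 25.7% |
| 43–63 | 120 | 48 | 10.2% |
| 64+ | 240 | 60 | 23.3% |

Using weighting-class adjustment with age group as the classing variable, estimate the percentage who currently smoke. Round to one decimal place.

Class response rates: 18–30 169/260 = 65%, 31–39 132/220 = 60%, 40–42 105/300 = 35%, 43–63 48/120 = 40%, 64+ 60/240 = 25%.
Weighting each respondent by the inverse class response rate inflates each class back to its sampled size, so the class weight is n_sampled:
  18–30: 260 × 6.7 = 1742
  31–39: 220 × 47.9 = 10,538
  40–42: 300 × 25.7 = 7710
  43–63: 120 × 10.2 = 1224
  64+: 240 × 23.3 = 5592
Adjusted estimate = 26,806 / 1,140 = 23.514 → 23.5%.

23.5%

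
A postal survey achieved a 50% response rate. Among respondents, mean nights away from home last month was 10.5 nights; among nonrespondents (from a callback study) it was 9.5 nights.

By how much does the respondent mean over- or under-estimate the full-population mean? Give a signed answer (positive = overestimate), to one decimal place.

Nonresponse fraction = 1 − 0.5 = 0.5.
Bias = (nonresponse fraction) × (respondent mean − nonrespondent mean)
     = 0.5 × (10.5 − 9.5) = 0.5 × 1 = 0.5.

+0.5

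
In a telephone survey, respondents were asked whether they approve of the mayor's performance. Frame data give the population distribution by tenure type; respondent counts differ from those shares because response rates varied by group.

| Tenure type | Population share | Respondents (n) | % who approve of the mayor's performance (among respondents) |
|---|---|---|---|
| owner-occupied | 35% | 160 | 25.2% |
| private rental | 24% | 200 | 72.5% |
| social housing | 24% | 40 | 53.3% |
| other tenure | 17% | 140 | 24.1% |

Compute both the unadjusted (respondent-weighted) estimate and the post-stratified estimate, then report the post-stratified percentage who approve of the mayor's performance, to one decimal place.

43.1%

Naive respondent-only estimate (weights = respondent counts):
  (160/540)×25.2 + (200/540)×72.5 + (40/540)×53.3 + (140/540)×24.1 = 44.5148%
Reweighting by population tenure type shares:
  0.35×25.2 + 0.24×72.5 + 0.24×53.3 + 0.17×24.1 = 43.109%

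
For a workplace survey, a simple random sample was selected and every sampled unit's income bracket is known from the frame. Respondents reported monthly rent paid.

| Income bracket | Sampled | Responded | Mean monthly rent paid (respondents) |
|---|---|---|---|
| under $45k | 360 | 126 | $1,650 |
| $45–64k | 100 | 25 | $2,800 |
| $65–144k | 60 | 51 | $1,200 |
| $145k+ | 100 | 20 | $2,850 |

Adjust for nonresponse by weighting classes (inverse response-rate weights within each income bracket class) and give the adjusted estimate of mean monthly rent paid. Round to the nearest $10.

$1,990

Response rates by class: under $45k 126/360 = 35%, $45–64k 25/100 = 25%, $65–144k 51/60 = 85%, $145k+ 20/100 = 20%.
Weighting each respondent by the inverse class response rate inflates each class back to its sampled size, so the class weight is n_sampled:
  under $45k: 360 × 1650 = 594,000
  $45–64k: 100 × 2800 = 280,000
  $65–144k: 60 × 1200 = 72,000
  $145k+: 100 × 2850 = 285,000
Adjusted estimate = 1,231,000 / 620 = 1985.48 → $1,990.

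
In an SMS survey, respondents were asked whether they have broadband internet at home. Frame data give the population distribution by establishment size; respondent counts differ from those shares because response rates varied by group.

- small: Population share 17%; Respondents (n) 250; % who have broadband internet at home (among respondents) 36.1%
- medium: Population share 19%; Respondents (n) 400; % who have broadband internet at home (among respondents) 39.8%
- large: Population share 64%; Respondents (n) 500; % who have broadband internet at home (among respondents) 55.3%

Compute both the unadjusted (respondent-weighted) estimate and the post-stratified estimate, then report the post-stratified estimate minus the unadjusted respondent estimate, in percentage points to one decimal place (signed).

+3.4 percentage points

Unadjusted (pooled respondent) estimate weights by respondent counts:
  (250/1150)×36.1 + (400/1150)×39.8 + (500/1150)×55.3 = 45.7348%
Post-stratifying to population shares instead:
  0.17×36.1 + 0.19×39.8 + 0.64×55.3 = 49.091%
Difference = 49.091 − 45.7348 = 3.3562 pp.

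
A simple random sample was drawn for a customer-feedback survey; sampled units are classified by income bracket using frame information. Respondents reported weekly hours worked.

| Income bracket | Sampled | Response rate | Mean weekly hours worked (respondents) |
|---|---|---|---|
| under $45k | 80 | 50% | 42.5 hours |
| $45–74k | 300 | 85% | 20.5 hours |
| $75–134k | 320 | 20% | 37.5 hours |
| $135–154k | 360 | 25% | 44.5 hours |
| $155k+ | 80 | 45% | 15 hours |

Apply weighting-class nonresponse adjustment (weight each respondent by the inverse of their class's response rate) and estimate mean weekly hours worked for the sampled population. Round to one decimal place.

Inverse-response-rate weighting restores each class to its sampled count, so class totals weight by n_sampled:
  under $45k: 80 × 42.5 = 3400
  $45–74k: 300 × 20.5 = 6150
  $75–134k: 320 × 37.5 = 12,000
  $135–154k: 360 × 44.5 = 16,020
  $155k+: 80 × 15 = 1200
Adjusted estimate = 38,770 / 1,140 = 34.0088 → 34.0.

34.0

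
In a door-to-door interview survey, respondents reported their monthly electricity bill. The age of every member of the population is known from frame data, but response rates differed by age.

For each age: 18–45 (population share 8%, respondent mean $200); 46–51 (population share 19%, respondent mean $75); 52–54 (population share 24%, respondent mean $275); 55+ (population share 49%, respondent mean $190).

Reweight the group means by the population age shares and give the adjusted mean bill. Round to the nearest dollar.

Post-stratification weights by population share, not respondent share:
  18–45: 0.08 × 200 = 16
  46–51: 0.19 × 75 = 14.25
  52–54: 0.24 × 275 = 66
  55+: 0.49 × 190 = 93.1
Post-stratified estimate = 189.35 → $189.

$189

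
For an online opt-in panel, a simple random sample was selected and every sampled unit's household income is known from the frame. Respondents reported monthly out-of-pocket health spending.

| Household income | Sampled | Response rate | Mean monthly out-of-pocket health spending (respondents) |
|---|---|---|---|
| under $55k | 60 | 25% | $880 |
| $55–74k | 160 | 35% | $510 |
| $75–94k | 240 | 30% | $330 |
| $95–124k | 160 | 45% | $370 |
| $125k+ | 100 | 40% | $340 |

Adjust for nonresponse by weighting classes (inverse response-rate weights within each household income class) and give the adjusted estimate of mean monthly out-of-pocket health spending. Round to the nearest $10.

Inverse-response-rate weighting restores each class to its sampled count, so class totals weight by n_sampled:
  under $55k: 60 × 880 = 52,800
  $55–74k: 160 × 510 = 81,600
  $75–94k: 240 × 330 = 79,200
  $95–124k: 160 × 370 = 59,200
  $125k+: 100 × 340 = 34,000
Adjusted estimate = 306,800 / 720 = 426.111 → $430.

$430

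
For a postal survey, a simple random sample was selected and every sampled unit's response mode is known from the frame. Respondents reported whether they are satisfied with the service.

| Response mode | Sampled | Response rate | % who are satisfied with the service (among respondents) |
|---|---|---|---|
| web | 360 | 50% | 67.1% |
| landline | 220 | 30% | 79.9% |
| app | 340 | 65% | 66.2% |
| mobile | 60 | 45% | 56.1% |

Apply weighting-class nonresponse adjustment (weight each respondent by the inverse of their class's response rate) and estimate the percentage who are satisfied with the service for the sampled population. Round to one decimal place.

69.0%

With weight = n_sampled/n_responded per class, the weighted class total is n_sampled:
  web: 360 × 67.1 = 24156
  landline: 220 × 79.9 = 17,578
  app: 340 × 66.2 = 22,508
  mobile: 60 × 56.1 = 3366
Adjusted estimate = 67,608 / 980 = 68.9878 → 69.0%.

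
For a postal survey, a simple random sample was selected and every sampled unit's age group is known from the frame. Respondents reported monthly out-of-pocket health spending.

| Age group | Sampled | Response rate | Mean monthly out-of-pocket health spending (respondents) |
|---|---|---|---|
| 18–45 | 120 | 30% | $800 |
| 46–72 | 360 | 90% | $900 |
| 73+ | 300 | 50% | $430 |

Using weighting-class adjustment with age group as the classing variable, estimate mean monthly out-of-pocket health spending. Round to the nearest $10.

$700

With weight = n_sampled/n_responded per class, the weighted class total is n_sampled:
  18–45: 120 × 800 = 96,000
  46–72: 360 × 900 = 324,000
  73+: 300 × 430 = 129,000
Adjusted estimate = 549,000 / 780 = 703.846 → $700.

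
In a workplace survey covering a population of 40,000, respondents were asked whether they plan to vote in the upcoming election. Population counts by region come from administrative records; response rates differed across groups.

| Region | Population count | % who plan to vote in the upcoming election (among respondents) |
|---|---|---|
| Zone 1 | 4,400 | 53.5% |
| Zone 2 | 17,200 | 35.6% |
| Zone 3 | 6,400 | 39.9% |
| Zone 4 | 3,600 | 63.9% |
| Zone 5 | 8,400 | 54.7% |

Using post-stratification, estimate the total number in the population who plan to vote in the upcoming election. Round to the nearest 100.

17,900

Apply each group's respondent rate to its population count:
  Zone 1: 4,400 × 53.5% = 2354
  Zone 2: 17,200 × 35.6% = 6123.2
  Zone 3: 6,400 × 39.9% = 2553.6
  Zone 4: 3,600 × 63.9% = 2300.4
  Zone 5: 8,400 × 54.7% = 4594.8
Estimated total = 17,926 → 17,900.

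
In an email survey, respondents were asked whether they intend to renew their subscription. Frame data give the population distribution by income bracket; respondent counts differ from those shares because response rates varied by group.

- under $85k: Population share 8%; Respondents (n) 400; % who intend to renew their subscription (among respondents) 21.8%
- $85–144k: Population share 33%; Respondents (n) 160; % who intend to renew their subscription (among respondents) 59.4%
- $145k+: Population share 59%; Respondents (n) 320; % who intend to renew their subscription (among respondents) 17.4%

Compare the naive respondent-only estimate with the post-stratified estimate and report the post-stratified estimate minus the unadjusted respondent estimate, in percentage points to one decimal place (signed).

+4.6 percentage points

Without adjustment, the pooled respondent share is:
  (400/880)×21.8 + (160/880)×59.4 + (320/880)×17.4 = 27.0364%
Post-stratified estimate weights by population shares:
  0.08×21.8 + 0.33×59.4 + 0.59×17.4 = 31.612%
Difference = 31.612 − 27.0364 = 4.5756 pp.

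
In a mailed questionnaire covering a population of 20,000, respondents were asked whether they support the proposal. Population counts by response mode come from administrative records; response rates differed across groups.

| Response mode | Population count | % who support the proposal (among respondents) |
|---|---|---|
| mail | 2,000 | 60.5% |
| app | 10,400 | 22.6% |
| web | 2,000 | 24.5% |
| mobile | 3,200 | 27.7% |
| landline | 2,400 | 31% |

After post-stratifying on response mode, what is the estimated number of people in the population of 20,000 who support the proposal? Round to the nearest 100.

Apply each group's respondent rate to its population count:
  mail: 2,000 × 60.5% = 1210
  app: 10,400 × 22.6% = 2350.4
  web: 2,000 × 24.5% = 490
  mobile: 3,200 × 27.7% = 886.4
  landline: 2,400 × 31% = 744
Estimated total = 5680.8 → 5,700.

5,700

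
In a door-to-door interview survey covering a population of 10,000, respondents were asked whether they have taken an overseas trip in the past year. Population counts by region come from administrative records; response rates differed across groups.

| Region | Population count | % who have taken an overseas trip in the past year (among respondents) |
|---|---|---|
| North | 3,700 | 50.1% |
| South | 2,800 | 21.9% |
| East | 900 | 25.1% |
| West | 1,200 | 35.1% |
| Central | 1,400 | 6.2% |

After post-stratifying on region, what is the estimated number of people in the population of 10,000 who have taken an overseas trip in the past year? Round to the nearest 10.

Apply each group's respondent rate to its population count:
  North: 3,700 × 50.1% = 1853.7
  South: 2,800 × 21.9% = 613.2
  East: 900 × 25.1% = 225.9
  West: 1,200 × 35.1% = 421.2
  Central: 1,400 × 6.2% = 86.8
Estimated total = 3200.8 → 3,200.

3,200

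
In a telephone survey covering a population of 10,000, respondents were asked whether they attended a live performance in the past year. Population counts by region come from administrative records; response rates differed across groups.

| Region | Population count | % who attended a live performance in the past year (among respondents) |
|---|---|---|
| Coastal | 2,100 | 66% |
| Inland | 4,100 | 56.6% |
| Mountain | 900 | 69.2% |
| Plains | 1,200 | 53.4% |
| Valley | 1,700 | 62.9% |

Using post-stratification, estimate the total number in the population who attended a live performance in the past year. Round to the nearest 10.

6,040

Estimated count per cell = population count × respondent percentage:
  Coastal: 2,100 × 66% = 1386
  Inland: 4,100 × 56.6% = 2320.6
  Mountain: 900 × 69.2% = 622.8
  Plains: 1,200 × 53.4% = 640.8
  Valley: 1,700 × 62.9% = 1069.3
Estimated total = 6039.5 → 6,040.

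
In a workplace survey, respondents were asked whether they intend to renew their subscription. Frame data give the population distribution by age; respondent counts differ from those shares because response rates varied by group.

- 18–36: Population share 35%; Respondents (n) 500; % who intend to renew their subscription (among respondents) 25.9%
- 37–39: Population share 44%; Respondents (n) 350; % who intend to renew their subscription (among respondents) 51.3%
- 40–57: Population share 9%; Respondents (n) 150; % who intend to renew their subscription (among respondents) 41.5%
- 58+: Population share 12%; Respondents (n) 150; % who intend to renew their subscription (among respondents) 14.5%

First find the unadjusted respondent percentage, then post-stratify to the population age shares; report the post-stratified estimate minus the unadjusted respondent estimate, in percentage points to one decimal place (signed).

+2.9 percentage points

Unadjusted (pooled respondent) estimate weights by respondent counts:
  (500/1150)×25.9 + (350/1150)×51.3 + (150/1150)×41.5 + (150/1150)×14.5 = 34.1783%
Post-stratified estimate weights by population shares:
  0.35×25.9 + 0.44×51.3 + 0.09×41.5 + 0.12×14.5 = 37.112%
Difference = 37.112 − 34.1783 = 2.9337 pp.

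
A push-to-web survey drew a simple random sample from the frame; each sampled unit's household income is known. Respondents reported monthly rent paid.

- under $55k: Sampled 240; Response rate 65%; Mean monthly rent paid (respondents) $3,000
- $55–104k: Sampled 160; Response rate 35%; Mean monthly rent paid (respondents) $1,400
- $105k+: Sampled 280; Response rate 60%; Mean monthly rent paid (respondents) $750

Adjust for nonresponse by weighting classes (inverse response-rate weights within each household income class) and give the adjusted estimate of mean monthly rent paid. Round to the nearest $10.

Inverse-response-rate weighting restores each class to its sampled count, so class totals weight by n_sampled:
  under $55k: 240 × 3000 = 720,000
  $55–104k: 160 × 1400 = 224,000
  $105k+: 280 × 750 = 210,000
Adjusted estimate = 1,154,000 / 680 = 1697.06 → $1,700.

$1,700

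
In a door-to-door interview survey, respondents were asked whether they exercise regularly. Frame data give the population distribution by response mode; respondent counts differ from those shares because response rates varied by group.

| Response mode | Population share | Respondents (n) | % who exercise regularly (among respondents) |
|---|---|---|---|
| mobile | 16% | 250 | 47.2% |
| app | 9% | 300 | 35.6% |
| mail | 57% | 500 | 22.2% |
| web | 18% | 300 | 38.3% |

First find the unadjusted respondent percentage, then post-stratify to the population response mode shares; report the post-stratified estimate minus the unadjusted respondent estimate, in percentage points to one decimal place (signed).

-3.1 percentage points

Without adjustment, the pooled respondent share is:
  (250/1350)×47.2 + (300/1350)×35.6 + (500/1350)×22.2 + (300/1350)×38.3 = 33.3852%
Post-stratifying to population shares instead:
  0.16×47.2 + 0.09×35.6 + 0.57×22.2 + 0.18×38.3 = 30.304%
Difference = 30.304 − 33.3852 = -3.0812 pp.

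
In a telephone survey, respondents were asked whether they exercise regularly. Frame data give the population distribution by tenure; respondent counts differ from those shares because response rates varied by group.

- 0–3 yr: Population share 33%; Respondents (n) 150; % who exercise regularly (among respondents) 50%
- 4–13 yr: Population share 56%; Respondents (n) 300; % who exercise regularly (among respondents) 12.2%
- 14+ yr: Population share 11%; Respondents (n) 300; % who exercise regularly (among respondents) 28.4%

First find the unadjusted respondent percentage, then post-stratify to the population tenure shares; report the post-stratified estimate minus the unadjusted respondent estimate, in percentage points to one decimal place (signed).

Naive respondent-only estimate (weights = respondent counts):
  (150/750)×50 + (300/750)×12.2 + (300/750)×28.4 = 26.24%
Post-stratifying to population shares instead:
  0.33×50 + 0.56×12.2 + 0.11×28.4 = 26.456%
Difference = 26.456 − 26.24 = 0.216 pp.

+0.2 percentage points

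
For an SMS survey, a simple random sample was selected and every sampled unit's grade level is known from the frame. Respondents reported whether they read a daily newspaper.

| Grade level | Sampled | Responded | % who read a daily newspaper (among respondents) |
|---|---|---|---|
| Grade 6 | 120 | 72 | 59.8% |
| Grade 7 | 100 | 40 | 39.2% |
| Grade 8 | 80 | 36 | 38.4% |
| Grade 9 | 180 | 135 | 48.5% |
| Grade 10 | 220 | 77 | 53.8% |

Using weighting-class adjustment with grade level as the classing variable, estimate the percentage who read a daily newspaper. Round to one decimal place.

49.6%

Response rates by class: Grade 6 72/120 = 60%, Grade 7 40/100 = 40%, Grade 8 36/80 = 45%, Grade 9 135/180 = 75%, Grade 10 77/220 = 35%.
Weighting each respondent by the inverse class response rate inflates each class back to its sampled size, so the class weight is n_sampled:
  Grade 6: 120 × 59.8 = 7176
  Grade 7: 100 × 39.2 = 3920
  Grade 8: 80 × 38.4 = 3072
  Grade 9: 180 × 48.5 = 8730
  Grade 10: 220 × 53.8 = 11,836
Adjusted estimate = 34,734 / 700 = 49.62 → 49.6%.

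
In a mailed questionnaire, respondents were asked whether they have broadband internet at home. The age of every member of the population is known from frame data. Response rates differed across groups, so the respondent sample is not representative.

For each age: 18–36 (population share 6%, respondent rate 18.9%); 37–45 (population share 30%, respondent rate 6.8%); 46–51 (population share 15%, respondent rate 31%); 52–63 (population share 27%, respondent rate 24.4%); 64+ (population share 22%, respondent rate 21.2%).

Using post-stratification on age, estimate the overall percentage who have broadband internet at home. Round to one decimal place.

19.1%

Weight each group's respondent value by its population share:
  18–36: 0.06 × 18.9 = 1.134
  37–45: 0.3 × 6.8 = 2.04
  46–51: 0.15 × 31 = 4.65
  52–63: 0.27 × 24.4 = 6.588
  64+: 0.22 × 21.2 = 4.664
Post-stratified estimate = 19.076 → 19.1%.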